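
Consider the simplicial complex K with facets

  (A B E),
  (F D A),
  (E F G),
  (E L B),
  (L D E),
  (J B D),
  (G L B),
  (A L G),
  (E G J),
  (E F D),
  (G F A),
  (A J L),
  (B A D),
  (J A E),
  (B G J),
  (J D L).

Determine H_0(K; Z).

We work with the vertex ordering A < B < D < E < F < G < J < L. The simplices of K, each written with vertices in increasing order, are:

  0-simplices (8): A, B, D, E, F, G, J, L
  1-simplices (24): AB, AD, AE, AF, AG, AJ, AL, BD, BE, BG, BJ, BL, DE, DF, DJ, DL, EF, EG, EJ, EL, FG, GJ, GL, JL
  2-simplices (16): ABD, ABE, ADF, AEJ, AFG, AGL, AJL, BDJ, BEL, BGJ, BGL, DEF, DEL, DJL, EFG, EGJ

giving chain groups C_0 ≅ Z^8, C_1 ≅ Z^24, C_2 ≅ Z^16.

∂_1: C_1 → C_0 sends each edge [p,q] (with p < q) to q − p. For instance
  ∂BD = D − B.
The 8×24 boundary matrix has rank 7 and Smith normal form diag(1,1,1,1,1,1,1).

The boundary map ∂_2: C_2 → C_1 acts by ∂[p,q,r] = [q,r] − [p,r] + [p,q]. For instance
  ∂EFG = FG − EG + EF,
  ∂AFG = FG − AG + AF.
The 24×16 boundary matrix has rank 15 and Smith normal form diag(1,1,1,1,1,1,1,1,1,1,1,1,1,1,1).

Reading off H_k = ker ∂_k / im ∂_{k+1}:

  H_0: rank C_0 − rank ∂_1 = 8 − 7 = 1, and the invariant factors of ∂_1 are all 1, so H_0 = Z.

H_0 ≅ Z.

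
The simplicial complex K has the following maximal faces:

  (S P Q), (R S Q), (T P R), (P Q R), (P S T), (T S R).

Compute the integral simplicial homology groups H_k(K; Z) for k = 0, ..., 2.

Fix the vertex order P < Q < R < S < T and write every simplex with vertices in increasing order. Then dim K = 2 and the simplices of K are:

  0-simplices (5): P, Q, R, S, T
  1-simplices (9): PQ, PR, PS, PT, QR, QS, RS, RT, ST
  2-simplices (6): PQR, PQS, PRT, PST, QRS, RST

Hence C_0 ≅ Z^5, C_1 ≅ Z^9, C_2 ≅ Z^6.

∂_1: C_1 → C_0 maps an edge to its endpoints' difference, ∂[p,q] = q − p. For instance
  ∂PT = T − P.
The 5×9 boundary matrix has rank 4 and Smith normal form diag(1,1,1,1).

∂_2: C_2 → C_1 sends each 2-simplex [p,q,r] to [q,r] − [p,r] + [p,q]. For instance
  ∂RST = ST − RT + RS,
  ∂PRT = RT − PT + PR.
As a 9×6 matrix over Z this has rank 5, with invariant factors (1,1,1,1,1).

From H_k ≅ ker(∂_k) / im(∂_{k+1}) we obtain:

  H_0: rank C_0 − rank ∂_1 = 5 − 4 = 1, and the invariant factors of ∂_1 are all 1, so H_0 = Z.
  H_1: rank ker ∂_1 − rank ∂_2 = (9 − 4) − 5 = 0, and the invariant factors of ∂_2 are all 1, so H_1 = 0.
  H_2: rank ker ∂_2 − rank ∂_3 = (6 − 5) − 0 = 1, and there is no ∂_3, so H_2 = Z.

As a check, the Euler characteristic is 5 − 9 + 6 = 2, which agrees with 1 − 0 + 1 = 2.

H_0 = Z,  H_1 = 0,  H_2 = Z.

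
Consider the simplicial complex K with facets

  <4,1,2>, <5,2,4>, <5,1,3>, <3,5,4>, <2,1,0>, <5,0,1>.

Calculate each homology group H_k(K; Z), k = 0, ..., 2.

K has 6 vertices, 12 edges, 6 triangles.
rank ∂_0 = 0, rank ∂_1 = 5 ⇒ b_0 = 6 − 0 − 5 = 1; all invariant factors of ∂_1 are 1 so no torsion. So H_0 ≅ Z.
rank ∂_1 = 5, rank ∂_2 = 6 ⇒ b_1 = 12 − 5 − 6 = 1; all invariant factors of ∂_2 are 1 so no torsion. So H_1 ≅ Z.
rank ∂_2 = 6, rank ∂_3 = 0 ⇒ b_2 = 6 − 6 − 0 = 0. So H_2 ≅ 0.

H_0 = Z,  H_1 = Z,  H_2 = 0.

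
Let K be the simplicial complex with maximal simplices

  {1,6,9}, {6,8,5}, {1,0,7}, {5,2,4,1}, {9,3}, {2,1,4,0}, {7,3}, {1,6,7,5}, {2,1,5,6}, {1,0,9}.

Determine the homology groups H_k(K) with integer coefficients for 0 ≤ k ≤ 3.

H_0 ≅ Z,  H_1 ≅ Z,  H_2 = 0,  H_3 = 0.

K has 10 vertices, 23 edges, 17 triangles, 4 3-simplices.
rank ∂_0 = 0, rank ∂_1 = 9 ⇒ b_0 = 10 − 0 − 9 = 1; all invariant factors of ∂_1 are 1 so no torsion. So H_0 = Z.
rank ∂_1 = 9, rank ∂_2 = 13 ⇒ b_1 = 23 − 9 − 13 = 1; all invariant factors of ∂_2 are 1 so no torsion. So H_1 = Z.
rank ∂_2 = 13, rank ∂_3 = 4 ⇒ b_2 = 17 − 13 − 4 = 0; all invariant factors of ∂_3 are 1 so no torsion. So H_2 = 0.
rank ∂_3 = 4, rank ∂_4 = 0 ⇒ b_3 = 4 − 4 − 0 = 0. So H_3 = 0.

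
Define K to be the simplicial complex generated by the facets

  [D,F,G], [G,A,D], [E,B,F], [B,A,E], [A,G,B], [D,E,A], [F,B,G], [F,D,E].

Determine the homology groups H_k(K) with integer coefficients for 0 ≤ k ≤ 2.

H_0 ≅ Z,  H_1 = 0,  H_2 ≅ Z.

Take the total order A < B < D < E < F < G on the vertex set. Then K (dimension 2) consists of the simplices:

  0-simplices (6): A, B, D, E, F, G
  1-simplices (12): AB, AD, AE, AG, BE, BF, BG, DE, DF, DG, EF, FG
  2-simplices (8): ABE, ABG, ADE, ADG, BEF, BFG, DEF, DFG

giving chain groups C_0 ≅ Z^6, C_1 ≅ Z^12, C_2 ≅ Z^8.

The boundary map ∂_1: C_1 → C_0 sends each edge [p,q] (with p < q) to q − p. For instance
  ∂DG = G − D.
As a 6×12 matrix over Z this has rank 5, with invariant factors (1,1,1,1,1).

Boundary ∂_2: C_2 → C_1 acts by ∂[p,q,r] = [q,r] − [p,r] + [p,q]. For instance
  ∂DFG = FG − DG + DF,
  ∂DEF = EF − DF + DE.
As a 12×8 matrix over Z this has rank 7, with invariant factors (1,1,1,1,1,1,1).

Reading off H_k = ker ∂_k / im ∂_{k+1}:

  H_0: rank C_0 − rank ∂_1 = 6 − 5 = 1, and the invariant factors of ∂_1 are all 1, so H_0 ≅ Z.
  H_1: rank ker ∂_1 − rank ∂_2 = (12 − 5) − 7 = 0, and the invariant factors of ∂_2 are all 1, so H_1 ≅ 0.
  H_2: rank ker ∂_2 − rank ∂_3 = (8 − 7) − 0 = 1, and there is no ∂_3, so H_2 ≅ Z.

(K is a triangulation of the 2-sphere S^2.)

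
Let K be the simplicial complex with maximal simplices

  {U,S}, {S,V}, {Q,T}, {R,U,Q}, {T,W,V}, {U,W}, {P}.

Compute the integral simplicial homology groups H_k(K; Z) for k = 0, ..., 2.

Fix the vertex order P < Q < R < S < T < U < V < W and write every simplex with vertices in increasing order. Then dim K = 2 and the simplices of K are:

  0-simplices (8): P, Q, R, S, T, U, V, W
  1-simplices (10): QR, QT, QU, RU, SU, SV, TV, TW, UW, VW
  2-simplices (2): QRU, TVW

Hence C_0 ≅ Z^8, C_1 ≅ Z^10, C_2 ≅ Z^2.

The boundary map ∂_1: C_1 → C_0 sends each edge [p,q] (with p < q) to q − p.
This gives a 8×10 integer matrix of rank 6; reducing to Smith normal form yields diagonal entries (1,1,1,1,1,1).

Boundary ∂_2: C_2 → C_1 sends each 2-simplex [p,q,r] to [q,r] − [p,r] + [p,q]. For instance
  ∂TVW = VW − TW + TV,
  ∂QRU = RU − QU + QR.
The 10×2 boundary matrix has rank 2 and Smith normal form diag(1,1).

Now H_k = ker ∂_k / im ∂_{k+1}, so:

  H_0: rank C_0 − rank ∂_1 = 8 − 6 = 2, and the invariant factors of ∂_1 are all 1, so H_0 ≅ Z^2.
  H_1: rank ker ∂_1 − rank ∂_2 = (10 − 6) − 2 = 2, and the invariant factors of ∂_2 are all 1, so H_1 ≅ Z^2.
  H_2: rank ker ∂_2 − rank ∂_3 = (2 − 2) − 0 = 0, and there is no ∂_3, so H_2 ≅ 0.

As a check, the Euler characteristic is 8 − 10 + 2 = 0, which agrees with 2 − 2 + 0 = 0.

H_0 ≅ Z^2,  H_1 ≅ Z^2,  H_2 = 0.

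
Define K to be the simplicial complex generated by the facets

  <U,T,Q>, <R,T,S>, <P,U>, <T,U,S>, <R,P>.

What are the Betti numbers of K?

Take the total order P < Q < R < S < T < U on the vertex set. Then K (dimension 2) consists of the simplices:

  0-simplices (6): P, Q, R, S, T, U
  1-simplices (9): PR, PU, QT, QU, RS, RT, ST, SU, TU
  2-simplices (3): QTU, RST, STU

Hence C_0 ≅ Z^6, C_1 ≅ Z^9, C_2 ≅ Z^3.

∂_1: C_1 → C_0 sends each edge [p,q] (with p < q) to q − p.
As a 6×9 matrix over Z this has rank 5, with invariant factors (1,1,1,1,1).

∂_2: C_2 → C_1 maps a triangle to the signed sum of its edges. For instance
  ∂QTU = TU − QU + QT,
  ∂STU = TU − SU + ST.
As a 9×3 matrix over Z this has rank 3, with invariant factors (1,1,1).

Computing H_k = (kernel of ∂_k) / (image of ∂_{k+1}):

  H_0: rank C_0 − rank ∂_1 = 6 − 5 = 1, and the invariant factors of ∂_1 are all 1, so H_0 ≅ Z.
  H_1: rank ker ∂_1 − rank ∂_2 = (9 − 5) − 3 = 1, and the invariant factors of ∂_2 are all 1, so H_1 ≅ Z.
  H_2: rank ker ∂_2 − rank ∂_3 = (3 − 3) − 0 = 0, and there is no ∂_3, so H_2 ≅ 0.

Hence the Betti numbers are b_0 = 1, b_1 = 1, b_2 = 0.

b_0 = 1, b_1 = 1, b_2 = 0.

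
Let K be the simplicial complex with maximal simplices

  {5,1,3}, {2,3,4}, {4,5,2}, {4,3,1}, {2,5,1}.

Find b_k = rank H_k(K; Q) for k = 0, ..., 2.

We work with the vertex ordering 1 < 2 < 3 < 4 < 5. The simplices of K, each written with vertices in increasing order, are:

  0-simplices (5): [1], [2], [3], [4], [5]
  1-simplices (10): [1,2], [1,3], [1,4], [1,5], [2,3], [2,4], [2,5], [3,4], [3,5], [4,5]
  2-simplices (5): [1,2,5], [1,3,4], [1,3,5], [2,3,4], [2,4,5]

Hence C_0 ≅ Z^5, C_1 ≅ Z^10, C_2 ≅ Z^5.

Boundary ∂_1: C_1 → C_0 sends each edge [p,q] (with p < q) to q − p. For instance
  ∂[2,4] = [4] − [2].
As a 5×10 matrix over Z this has rank 4, with invariant factors (1,1,1,1).

∂_2: C_2 → C_1 maps a triangle to the signed sum of its edges. For instance
  ∂[1,3,4] = [3,4] − [1,4] + [1,3],
  ∂[1,2,5] = [2,5] − [1,5] + [1,2].
As a 10×5 matrix over Z this has rank 5, with invariant factors (1,1,1,1,1).

Computing H_k = (kernel of ∂_k) / (image of ∂_{k+1}):

  H_0: rank C_0 − rank ∂_1 = 5 − 4 = 1, and the invariant factors of ∂_1 are all 1, so H_0 ≅ Z.
  H_1: rank ker ∂_1 − rank ∂_2 = (10 − 4) − 5 = 1, and the invariant factors of ∂_2 are all 1, so H_1 ≅ Z.
  H_2: rank ker ∂_2 − rank ∂_3 = (5 − 5) − 0 = 0, and there is no ∂_3, so H_2 ≅ 0.

Hence the Betti numbers are b_0 = 1, b_1 = 1, b_2 = 0.

b_0 = 1, b_1 = 1, b_2 = 0.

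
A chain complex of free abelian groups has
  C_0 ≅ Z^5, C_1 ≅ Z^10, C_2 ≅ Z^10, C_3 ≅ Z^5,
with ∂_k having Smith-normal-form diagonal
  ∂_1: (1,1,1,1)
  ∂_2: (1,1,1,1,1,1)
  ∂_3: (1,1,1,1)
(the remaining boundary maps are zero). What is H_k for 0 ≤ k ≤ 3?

H_0: b_0 = 5 − 0 − 4 = 1; torsion from ∂_1 factors > 1: none. So H_0 = Z.
H_1: b_1 = 10 − 4 − 6 = 0; torsion from ∂_2 factors > 1: none. So H_1 = 0.
H_2: b_2 = 10 − 6 − 4 = 0; torsion from ∂_3 factors > 1: none. So H_2 = 0.
H_3: b_3 = 5 − 4 − 0 = 1; torsion from ∂_4 factors > 1: none. So H_3 = Z.

H_0 = Z,  H_1 = 0,  H_2 = 0,  H_3 = Z.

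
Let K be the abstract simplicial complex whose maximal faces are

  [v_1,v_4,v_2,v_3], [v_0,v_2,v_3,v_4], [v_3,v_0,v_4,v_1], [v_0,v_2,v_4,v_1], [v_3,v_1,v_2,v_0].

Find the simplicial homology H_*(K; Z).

H_0 = Z,  H_1 = 0,  H_2 = 0,  H_3 = Z.

K has 5 vertices, 10 edges, 10 triangles, 5 3-simplices.
rank ∂_0 = 0, rank ∂_1 = 4 ⇒ b_0 = 5 − 0 − 4 = 1; all invariant factors of ∂_1 are 1 so no torsion. So H_0 = Z.
rank ∂_1 = 4, rank ∂_2 = 6 ⇒ b_1 = 10 − 4 − 6 = 0; all invariant factors of ∂_2 are 1 so no torsion. So H_1 = 0.
rank ∂_2 = 6, rank ∂_3 = 4 ⇒ b_2 = 10 − 6 − 4 = 0; all invariant factors of ∂_3 are 1 so no torsion. So H_2 = 0.
rank ∂_3 = 4, rank ∂_4 = 0 ⇒ b_3 = 5 − 4 − 0 = 1. So H_3 = Z.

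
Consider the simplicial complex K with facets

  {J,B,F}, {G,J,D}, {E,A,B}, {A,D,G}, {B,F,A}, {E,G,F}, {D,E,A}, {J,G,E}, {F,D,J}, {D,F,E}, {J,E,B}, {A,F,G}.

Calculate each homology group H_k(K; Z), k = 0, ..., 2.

Order the vertices as A < B < D < E < F < G < J. Listing each simplex with vertices in this order, K has dimension 2 with simplices:

  0-simplices (7): A, B, D, E, F, G, J
  1-simplices (18): AB, AD, AE, AF, AG, BE, BF, BJ, DE, DF, DG, DJ, EF, EG, EJ, FG, FJ, GJ
  2-simplices (12): ABE, ABF, ADE, ADG, AFG, BEJ, BFJ, DEF, DFJ, DGJ, EFG, EGJ

giving chain groups C_0 ≅ Z^7, C_1 ≅ Z^18, C_2 ≅ Z^12.

The boundary map ∂_1: C_1 → C_0 sends each edge [p,q] (with p < q) to q − p. For instance
  ∂DF = F − D.
The resulting 7×18 matrix has rank 6, and its Smith normal form has invariant factors (1,1,1,1,1,1).

The boundary map ∂_2: C_2 → C_1 sends each 2-simplex [p,q,r] to [q,r] − [p,r] + [p,q]. For instance
  ∂DFJ = FJ − DJ + DF,
  ∂EGJ = GJ − EJ + EG.
As a 18×12 matrix over Z this has rank 12, with invariant factors (1,1,1,1,1,1,1,1,1,1,1,2).

From H_k ≅ ker(∂_k) / im(∂_{k+1}) we obtain:

  H_0: rank C_0 − rank ∂_1 = 7 − 6 = 1, and the invariant factors of ∂_1 are all 1, so H_0 = Z.
  H_1: rank ker ∂_1 − rank ∂_2 = (18 − 6) − 12 = 0, and ∂_2 has invariant factor 2 > 1, so H_1 = Z/2.
  H_2: rank ker ∂_2 − rank ∂_3 = (12 − 12) − 0 = 0, and there is no ∂_3, so H_2 = 0.

(K is a triangulation of the real projective plane RP^2.)

H_0 = Z,  H_1 = Z/2,  H_2 = 0.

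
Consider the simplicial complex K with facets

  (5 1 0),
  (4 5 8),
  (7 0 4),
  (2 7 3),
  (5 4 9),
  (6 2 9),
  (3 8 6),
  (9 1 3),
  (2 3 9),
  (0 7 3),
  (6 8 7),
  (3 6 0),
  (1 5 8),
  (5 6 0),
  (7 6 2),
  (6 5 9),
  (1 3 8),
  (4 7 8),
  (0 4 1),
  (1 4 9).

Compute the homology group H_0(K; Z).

H_0 ≅ Z.

We work with the vertex ordering 0 < 1 < 2 < 3 < 4 < 5 < 6 < 7 < 8 < 9. The simplices of K, each written with vertices in increasing order, are:

  0-simplices (10): [0], [1], [2], [3], [4], [5], [6], [7], [8], [9]
  1-simplices (30): (30 of them)
  2-simplices (20): (20 of them)

giving chain groups C_0 ≅ Z^10, C_1 ≅ Z^30, C_2 ≅ Z^20.

∂_1: C_1 → C_0 maps an edge to its endpoints' difference, ∂[p,q] = q − p. For instance
  ∂[2,9] = [9] − [2].
The resulting 10×30 matrix has rank 9, and its Smith normal form has invariant factors (1,1,1,1,1,1,1,1,1).

The boundary map ∂_2: C_2 → C_1 acts by ∂[p,q,r] = [q,r] − [p,r] + [p,q]. For instance
  ∂[4,7,8] = [7,8] − [4,8] + [4,7],
  ∂[0,3,7] = [3,7] − [0,7] + [0,3].
The 30×20 boundary matrix has rank 20 and Smith normal form diag(1,1,1,1,1,1,1,1,1,1,1,1,1,1,1,1,1,1,1,2).

Now H_k = ker ∂_k / im ∂_{k+1}, so:

  H_0: rank C_0 − rank ∂_1 = 10 − 9 = 1, and the invariant factors of ∂_1 are all 1, so H_0 = Z.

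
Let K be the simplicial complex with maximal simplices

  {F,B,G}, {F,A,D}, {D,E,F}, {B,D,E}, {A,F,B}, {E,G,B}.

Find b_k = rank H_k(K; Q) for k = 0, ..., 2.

b_0 = 1, b_1 = 1, b_2 = 0.

K has 6 vertices, 12 edges, 6 triangles.
rank ∂_0 = 0, rank ∂_1 = 5 ⇒ b_0 = 6 − 0 − 5 = 1; all invariant factors of ∂_1 are 1 so no torsion. So H_0 ≅ Z.
rank ∂_1 = 5, rank ∂_2 = 6 ⇒ b_1 = 12 − 5 − 6 = 1; all invariant factors of ∂_2 are 1 so no torsion. So H_1 ≅ Z.
rank ∂_2 = 6, rank ∂_3 = 0 ⇒ b_2 = 6 − 6 − 0 = 0. So H_2 ≅ 0.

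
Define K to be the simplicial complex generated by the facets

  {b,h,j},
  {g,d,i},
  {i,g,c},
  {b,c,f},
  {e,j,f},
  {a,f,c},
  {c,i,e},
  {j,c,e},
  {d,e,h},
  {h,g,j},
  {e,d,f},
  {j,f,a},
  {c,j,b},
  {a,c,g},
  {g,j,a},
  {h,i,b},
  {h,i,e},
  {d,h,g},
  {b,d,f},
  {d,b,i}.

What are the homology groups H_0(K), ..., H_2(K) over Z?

H_0 = Z,  H_1 = Z ⊕ Z/2,  H_2 = 0.

Order the vertices as a < b < c < d < e < f < g < h < i < j. Listing each simplex with vertices in this order, K has dimension 2 with simplices:

  0-simplices (10): a, b, c, d, e, f, g, h, i, j
  1-simplices (30): ac, af, ag, aj, bc, bd, bf, bh, bi, bj, ce, cf, cg, ci, cj, de, df, dg, dh, di, ef, eh, ei, ej, fj, gh, gi, gj, hi, hj
  2-simplices (20): acf, acg, afj, agj, bcf, bcj, bdf, bdi, bhi, bhj, cei, cej, cgi, def, deh, dgh, dgi, efj, ehi, ghj

Hence C_0 ≅ Z^10, C_1 ≅ Z^30, C_2 ≅ Z^20.

The boundary map ∂_1: C_1 → C_0 maps an edge to its endpoints' difference, ∂[p,q] = q − p.
As a 10×30 matrix over Z this has rank 9, with invariant factors (1,1,1,1,1,1,1,1,1).

The boundary map ∂_2: C_2 → C_1 maps a triangle to the signed sum of its edges. For instance
  ∂acf = cf − af + ac,
  ∂dgi = gi − di + dg.
The 30×20 boundary matrix has rank 20 and Smith normal form diag(1,1,1,1,1,1,1,1,1,1,1,1,1,1,1,1,1,1,1,2).

Reading off H_k = ker ∂_k / im ∂_{k+1}:

  H_0: rank C_0 − rank ∂_1 = 10 − 9 = 1, and the invariant factors of ∂_1 are all 1, so H_0 ≅ Z.
  H_1: rank ker ∂_1 − rank ∂_2 = (30 − 9) − 20 = 1, and ∂_2 has invariant factor 2 > 1, so H_1 ≅ Z ⊕ Z/2.
  H_2: rank ker ∂_2 − rank ∂_3 = (20 − 20) − 0 = 0, and there is no ∂_3, so H_2 ≅ 0.

As a check, the Euler characteristic is 10 − 30 + 20 = 0, which agrees with 1 − 1 + 0 = 0.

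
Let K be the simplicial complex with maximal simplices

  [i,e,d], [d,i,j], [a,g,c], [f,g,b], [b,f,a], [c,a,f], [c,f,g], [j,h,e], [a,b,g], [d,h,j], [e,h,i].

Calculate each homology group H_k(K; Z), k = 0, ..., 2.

Take the total order a < b < c < d < e < f < g < h < i < j on the vertex set. Then K (dimension 2) consists of the simplices:

  0-simplices (10): a, b, c, d, e, f, g, h, i, j
  1-simplices (19): ab, ac, af, ag, bf, bg, cf, cg, de, dh, di, dj, eh, ei, ej, fg, hi, hj, ij
  2-simplices (11): abf, abg, acf, acg, bfg, cfg, dei, dhj, dij, ehi, ehj

giving chain groups C_0 ≅ Z^10, C_1 ≅ Z^19, C_2 ≅ Z^11.

∂_1: C_1 → C_0 maps an edge to its endpoints' difference, ∂[p,q] = q − p. For instance
  ∂hi = i − h.
The 10×19 boundary matrix has rank 8 and Smith normal form diag(1,1,1,1,1,1,1,1).

The boundary map ∂_2: C_2 → C_1 maps a triangle to the signed sum of its edges. For instance
  ∂acf = cf − af + ac,
  ∂dhj = hj − dj + dh.
As a 19×11 matrix over Z this has rank 10, with invariant factors (1,1,1,1,1,1,1,1,1,1).

Now H_k = ker ∂_k / im ∂_{k+1}, so:

  H_0: rank C_0 − rank ∂_1 = 10 − 8 = 2, and the invariant factors of ∂_1 are all 1, so H_0 = Z^2.
  H_1: rank ker ∂_1 − rank ∂_2 = (19 − 8) − 10 = 1, and the invariant factors of ∂_2 are all 1, so H_1 = Z.
  H_2: rank ker ∂_2 − rank ∂_3 = (11 − 10) − 0 = 1, and there is no ∂_3, so H_2 = Z.

H_0 ≅ Z^2,  H_1 ≅ Z,  H_2 ≅ Z.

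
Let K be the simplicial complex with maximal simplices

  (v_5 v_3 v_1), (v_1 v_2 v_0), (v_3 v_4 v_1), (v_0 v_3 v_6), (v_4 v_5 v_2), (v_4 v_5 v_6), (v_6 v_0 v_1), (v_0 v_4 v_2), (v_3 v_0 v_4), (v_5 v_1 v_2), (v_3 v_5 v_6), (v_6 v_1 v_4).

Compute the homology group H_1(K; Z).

Order the vertices as v_0 < v_1 < v_2 < v_3 < v_4 < v_5 < v_6. Listing each simplex with vertices in this order, K has dimension 2 with simplices:

  0-simplices (7): [v_0], [v_1], [v_2], [v_3], [v_4], [v_5], [v_6]
  1-simplices (18): (18 of them)
  2-simplices (12): (12 of them)

so the chain groups are C_0 ≅ Z^7, C_1 ≅ Z^18, C_2 ≅ Z^12.

Boundary ∂_1: C_1 → C_0 sends each edge [p,q] (with p < q) to q − p.
The resulting 7×18 matrix has rank 6, and its Smith normal form has invariant factors (1,1,1,1,1,1).

Boundary ∂_2: C_2 → C_1 acts by ∂[p,q,r] = [q,r] − [p,r] + [p,q]. For instance
  ∂[v_1,v_3,v_4] = [v_3,v_4] − [v_1,v_4] + [v_1,v_3],
  ∂[v_1,v_3,v_5] = [v_3,v_5] − [v_1,v_5] + [v_1,v_3].
As a 18×12 matrix over Z this has rank 12, with invariant factors (1,1,1,1,1,1,1,1,1,1,1,2).

Computing H_k = (kernel of ∂_k) / (image of ∂_{k+1}):

  H_1: rank ker ∂_1 − rank ∂_2 = (18 − 6) − 12 = 0, and ∂_2 has invariant factor 2 > 1, so H_1 ≅ Z/2Z.

H_1 ≅ Z/2Z.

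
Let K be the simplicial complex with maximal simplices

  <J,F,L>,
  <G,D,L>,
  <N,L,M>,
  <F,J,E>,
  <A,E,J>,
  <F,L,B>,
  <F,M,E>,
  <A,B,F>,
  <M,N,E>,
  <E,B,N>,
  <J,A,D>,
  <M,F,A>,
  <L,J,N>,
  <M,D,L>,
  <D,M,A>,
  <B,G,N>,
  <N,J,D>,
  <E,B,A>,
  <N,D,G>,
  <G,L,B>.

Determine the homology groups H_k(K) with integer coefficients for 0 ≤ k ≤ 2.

H_0 ≅ Z,  H_1 ≅ Z ⊕ Z/2,  H_2 = 0.

Take the total order A < B < D < E < F < G < J < L < M < N on the vertex set. Then K (dimension 2) consists of the simplices:

  0-simplices (10): A, B, D, E, F, G, J, L, M, N
  1-simplices (30): AB, AD, AE, AF, AJ, AM, BE, BF, BG, BL, BN, DG, DJ, DL, DM, DN, EF, EJ, EM, EN, FJ, FL, FM, GL, GN, JL, JN, LM, LN, MN
  2-simplices (20): ABE, ABF, ADJ, ADM, AEJ, AFM, BEN, BFL, BGL, BGN, DGL, DGN, DJN, DLM, EFJ, EFM, EMN, FJL, JLN, LMN

so the chain groups are C_0 ≅ Z^10, C_1 ≅ Z^30, C_2 ≅ Z^20.

The boundary map ∂_1: C_1 → C_0 sends each edge [p,q] (with p < q) to q − p.
This gives a 10×30 integer matrix of rank 9; reducing to Smith normal form yields diagonal entries (1,1,1,1,1,1,1,1,1).

∂_2: C_2 → C_1 sends each 2-simplex [p,q,r] to [q,r] − [p,r] + [p,q]. For instance
  ∂AFM = FM − AM + AF,
  ∂ABF = BF − AF + AB.
This gives a 30×20 integer matrix of rank 20; reducing to Smith normal form yields diagonal entries (1,1,1,1,1,1,1,1,1,1,1,1,1,1,1,1,1,1,1,2).

From H_k ≅ ker(∂_k) / im(∂_{k+1}) we obtain:

  H_0: rank C_0 − rank ∂_1 = 10 − 9 = 1, and the invariant factors of ∂_1 are all 1, so H_0 = Z.
  H_1: rank ker ∂_1 − rank ∂_2 = (30 − 9) − 20 = 1, and ∂_2 has invariant factor 2 > 1, so H_1 = Z ⊕ Z/2.
  H_2: rank ker ∂_2 − rank ∂_3 = (20 − 20) − 0 = 0, and there is no ∂_3, so H_2 = 0.

As a check, the Euler characteristic is 10 − 30 + 20 = 0, which agrees with 1 − 1 + 0 = 0.
(K is a triangulation of the Klein bottle.)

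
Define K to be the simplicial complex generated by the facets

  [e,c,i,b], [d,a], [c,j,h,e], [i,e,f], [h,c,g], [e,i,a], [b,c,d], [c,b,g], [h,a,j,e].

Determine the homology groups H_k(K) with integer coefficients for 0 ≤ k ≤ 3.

H_0 = Z,  H_1 = Z,  H_2 = 0,  H_3 = 0.

K has 10 vertices, 23 edges, 16 triangles, 3 3-simplices.
rank ∂_0 = 0, rank ∂_1 = 9 ⇒ b_0 = 10 − 0 − 9 = 1; all invariant factors of ∂_1 are 1 so no torsion. So H_0 = Z.
rank ∂_1 = 9, rank ∂_2 = 13 ⇒ b_1 = 23 − 9 − 13 = 1; all invariant factors of ∂_2 are 1 so no torsion. So H_1 = Z.
rank ∂_2 = 13, rank ∂_3 = 3 ⇒ b_2 = 16 − 13 − 3 = 0; all invariant factors of ∂_3 are 1 so no torsion. So H_2 = 0.
rank ∂_3 = 3, rank ∂_4 = 0 ⇒ b_3 = 3 − 3 − 0 = 0. So H_3 = 0.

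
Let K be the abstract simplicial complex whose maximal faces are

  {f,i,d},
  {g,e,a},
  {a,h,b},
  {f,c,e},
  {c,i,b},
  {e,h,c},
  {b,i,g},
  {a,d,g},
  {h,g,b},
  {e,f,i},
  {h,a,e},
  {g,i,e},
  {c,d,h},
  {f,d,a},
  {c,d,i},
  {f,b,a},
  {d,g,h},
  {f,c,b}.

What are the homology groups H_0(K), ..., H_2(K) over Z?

We work with the vertex ordering a < b < c < d < e < f < g < h < i. The simplices of K, each written with vertices in increasing order, are:

  0-simplices (9): a, b, c, d, e, f, g, h, i
  1-simplices (27): ab, ad, ae, af, ag, ah, bc, bf, bg, bh, bi, cd, ce, cf, ch, ci, df, dg, dh, di, ef, eg, eh, ei, fi, gh, gi
  2-simplices (18): abf, abh, adf, adg, aeg, aeh, bcf, bci, bgh, bgi, cdh, cdi, cef, ceh, dfi, dgh, efi, egi

Hence C_0 ≅ Z^9, C_1 ≅ Z^27, C_2 ≅ Z^18.

Boundary ∂_1: C_1 → C_0 is given by ∂[p,q] = [q] − [p].
The resulting 9×27 matrix has rank 8, and its Smith normal form has invariant factors (1,1,1,1,1,1,1,1).

Boundary ∂_2: C_2 → C_1 sends each 2-simplex [p,q,r] to [q,r] − [p,r] + [p,q]. For instance
  ∂bcf = cf − bf + bc,
  ∂cdi = di − ci + cd.
The 27×18 boundary matrix has rank 18 and Smith normal form diag(1,1,1,1,1,1,1,1,1,1,1,1,1,1,1,1,1,2).

From H_k ≅ ker(∂_k) / im(∂_{k+1}) we obtain:

  H_0: rank C_0 − rank ∂_1 = 9 − 8 = 1, and the invariant factors of ∂_1 are all 1, so H_0 ≅ Z.
  H_1: rank ker ∂_1 − rank ∂_2 = (27 − 8) − 18 = 1, and ∂_2 has invariant factor 2 > 1, so H_1 ≅ Z × Z/2.
  H_2: rank ker ∂_2 − rank ∂_3 = (18 − 18) − 0 = 0, and there is no ∂_3, so H_2 ≅ 0.

As a check, the Euler characteristic is 9 − 27 + 18 = 0, which agrees with 1 − 1 + 0 = 0.

H_0 ≅ Z,  H_1 ≅ Z × Z/2,  H_2 = 0.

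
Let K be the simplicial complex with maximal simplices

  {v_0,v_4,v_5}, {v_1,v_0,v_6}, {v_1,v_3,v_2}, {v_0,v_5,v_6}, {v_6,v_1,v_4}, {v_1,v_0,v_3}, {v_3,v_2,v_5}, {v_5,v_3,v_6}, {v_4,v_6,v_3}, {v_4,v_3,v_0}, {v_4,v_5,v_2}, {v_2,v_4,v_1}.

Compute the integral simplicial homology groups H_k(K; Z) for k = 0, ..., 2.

H_0 ≅ Z,  H_1 ≅ Z/2Z,  H_2 = 0.

Take the total order v_0 < v_1 < v_2 < v_3 < v_4 < v_5 < v_6 on the vertex set. Then K (dimension 2) consists of the simplices:

  0-simplices (7): [v_0], [v_1], [v_2], [v_3], [v_4], [v_5], [v_6]
  1-simplices (18): (18 of them)
  2-simplices (12): (12 of them)

so the chain groups are C_0 ≅ Z^7, C_1 ≅ Z^18, C_2 ≅ Z^12.

∂_1: C_1 → C_0 is given by ∂[p,q] = [q] − [p].
The resulting 7×18 matrix has rank 6, and its Smith normal form has invariant factors (1,1,1,1,1,1).

Boundary ∂_2: C_2 → C_1 sends each 2-simplex [p,q,r] to [q,r] − [p,r] + [p,q]. For instance
  ∂[v_0,v_1,v_6] = [v_1,v_6] − [v_0,v_6] + [v_0,v_1],
  ∂[v_1,v_2,v_4] = [v_2,v_4] − [v_1,v_4] + [v_1,v_2].
This gives a 18×12 integer matrix of rank 12; reducing to Smith normal form yields diagonal entries (1,1,1,1,1,1,1,1,1,1,1,2).

Computing H_k = (kernel of ∂_k) / (image of ∂_{k+1}):

  H_0: rank C_0 − rank ∂_1 = 7 − 6 = 1, and the invariant factors of ∂_1 are all 1, so H_0 ≅ Z.
  H_1: rank ker ∂_1 − rank ∂_2 = (18 − 6) − 12 = 0, and ∂_2 has invariant factor 2 > 1, so H_1 ≅ Z/2Z.
  H_2: rank ker ∂_2 − rank ∂_3 = (12 − 12) − 0 = 0, and there is no ∂_3, so H_2 ≅ 0.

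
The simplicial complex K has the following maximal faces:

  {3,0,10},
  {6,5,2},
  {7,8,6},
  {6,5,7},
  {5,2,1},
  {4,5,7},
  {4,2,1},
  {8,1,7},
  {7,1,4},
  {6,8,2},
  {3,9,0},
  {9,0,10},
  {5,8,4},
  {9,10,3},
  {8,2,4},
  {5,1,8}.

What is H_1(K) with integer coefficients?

H_1 ≅ Z/2.

Take the total order 0 < 1 < 2 < 3 < 4 < 5 < 6 < 7 < 8 < 9 < 10 on the vertex set. Then K (dimension 2) consists of the simplices:

  0-simplices (11): [0], [1], [2], [3], [4], [5], [6], [7], [8], [9], [10]
  1-simplices (24): (24 of them)
  2-simplices (16): [0,3,9], [0,3,10], [0,9,10], [1,2,4], [1,2,5], [1,4,7], [1,5,8], [1,7,8], [2,4,8], [2,5,6], [2,6,8], [3,9,10], [4,5,7], [4,5,8], [5,6,7], [6,7,8]

giving chain groups C_0 ≅ Z^11, C_1 ≅ Z^24, C_2 ≅ Z^16.

Boundary ∂_1: C_1 → C_0 sends each edge [p,q] (with p < q) to q − p.
This gives a 11×24 integer matrix of rank 9; reducing to Smith normal form yields diagonal entries (1,1,1,1,1,1,1,1,1).

The boundary map ∂_2: C_2 → C_1 maps a triangle to the signed sum of its edges. For instance
  ∂[1,2,5] = [2,5] − [1,5] + [1,2],
  ∂[4,5,7] = [5,7] − [4,7] + [4,5].
The resulting 24×16 matrix has rank 15, and its Smith normal form has invariant factors (1,1,1,1,1,1,1,1,1,1,1,1,1,1,2).

Computing H_k = (kernel of ∂_k) / (image of ∂_{k+1}):

  H_1: rank ker ∂_1 − rank ∂_2 = (24 − 9) − 15 = 0, and ∂_2 has invariant factor 2 > 1, so H_1 = Z/2.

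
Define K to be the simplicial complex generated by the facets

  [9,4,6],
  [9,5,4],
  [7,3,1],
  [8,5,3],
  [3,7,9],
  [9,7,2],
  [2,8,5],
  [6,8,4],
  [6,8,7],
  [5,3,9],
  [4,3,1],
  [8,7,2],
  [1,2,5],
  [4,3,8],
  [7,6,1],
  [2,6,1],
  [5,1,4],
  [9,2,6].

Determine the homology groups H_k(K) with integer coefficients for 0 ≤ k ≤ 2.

Take the total order 1 < 2 < 3 < 4 < 5 < 6 < 7 < 8 < 9 on the vertex set. Then K (dimension 2) consists of the simplices:

  0-simplices (9): [1], [2], [3], [4], [5], [6], [7], [8], [9]
  1-simplices (27): (27 of them)
  2-simplices (18): [1,2,5], [1,2,6], [1,3,4], [1,3,7], [1,4,5], [1,6,7], [2,5,8], [2,6,9], [2,7,8], [2,7,9], [3,4,8], [3,5,8], [3,5,9], [3,7,9], [4,5,9], [4,6,8], [4,6,9], [6,7,8]

giving chain groups C_0 ≅ Z^9, C_1 ≅ Z^27, C_2 ≅ Z^18.

∂_1: C_1 → C_0 sends each edge [p,q] (with p < q) to q − p. For instance
  ∂[2,9] = [9] − [2].
As a 9×27 matrix over Z this has rank 8, with invariant factors (1,1,1,1,1,1,1,1).

The boundary map ∂_2: C_2 → C_1 sends each 2-simplex [p,q,r] to [q,r] − [p,r] + [p,q]. For instance
  ∂[4,5,9] = [5,9] − [4,9] + [4,5],
  ∂[3,5,8] = [5,8] − [3,8] + [3,5].
The 27×18 boundary matrix has rank 18 and Smith normal form diag(1,1,1,1,1,1,1,1,1,1,1,1,1,1,1,1,1,2).

Now H_k = ker ∂_k / im ∂_{k+1}, so:

  H_0: rank C_0 − rank ∂_1 = 9 − 8 = 1, and the invariant factors of ∂_1 are all 1, so H_0 ≅ Z.
  H_1: rank ker ∂_1 − rank ∂_2 = (27 − 8) − 18 = 1, and ∂_2 has invariant factor 2 > 1, so H_1 ≅ Z ⊕ Z/2.
  H_2: rank ker ∂_2 − rank ∂_3 = (18 − 18) − 0 = 0, and there is no ∂_3, so H_2 ≅ 0.

H_0 ≅ Z,  H_1 ≅ Z ⊕ Z/2,  H_2 = 0.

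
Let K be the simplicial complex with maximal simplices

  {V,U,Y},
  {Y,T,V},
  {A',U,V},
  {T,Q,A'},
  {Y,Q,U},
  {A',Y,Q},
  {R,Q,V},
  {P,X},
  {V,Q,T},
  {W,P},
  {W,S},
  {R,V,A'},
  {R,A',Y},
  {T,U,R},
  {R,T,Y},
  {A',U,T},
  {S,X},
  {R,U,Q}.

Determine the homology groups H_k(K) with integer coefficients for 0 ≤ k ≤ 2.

Fix the vertex order P < Q < R < S < T < U < V < W < X < Y < A' and write every simplex with vertices in increasing order. Then dim K = 2 and the simplices of K are:

  0-simplices (11): [P], [Q], [R], [S], [T], [U], [V], [W], [X], [Y], [A']
  1-simplices (25): (25 of them)
  2-simplices (14): [Q,R,U], [Q,R,V], [Q,T,V], [Q,T,A'], [Q,U,Y], [Q,Y,A'], [R,T,U], [R,T,Y], [R,V,A'], [R,Y,A'], [T,U,A'], [T,V,Y], [U,V,Y], [U,V,A']

giving chain groups C_0 ≅ Z^11, C_1 ≅ Z^25, C_2 ≅ Z^14.

The boundary map ∂_1: C_1 → C_0 maps an edge to its endpoints' difference, ∂[p,q] = q − p. For instance
  ∂[Q,A'] = [A'] − [Q].
This gives a 11×25 integer matrix of rank 9; reducing to Smith normal form yields diagonal entries (1,1,1,1,1,1,1,1,1).

Boundary ∂_2: C_2 → C_1 acts by ∂[p,q,r] = [q,r] − [p,r] + [p,q]. For instance
  ∂[Q,U,Y] = [U,Y] − [Q,Y] + [Q,U],
  ∂[Q,Y,A'] = [Y,A'] − [Q,A'] + [Q,Y].
The resulting 25×14 matrix has rank 13, and its Smith normal form has invariant factors (1,1,1,1,1,1,1,1,1,1,1,1,1).

Reading off H_k = ker ∂_k / im ∂_{k+1}:

  H_0: rank C_0 − rank ∂_1 = 11 − 9 = 2, and the invariant factors of ∂_1 are all 1, so H_0 ≅ Z^2.
  H_1: rank ker ∂_1 − rank ∂_2 = (25 − 9) − 13 = 3, and the invariant factors of ∂_2 are all 1, so H_1 ≅ Z^3.
  H_2: rank ker ∂_2 − rank ∂_3 = (14 − 13) − 0 = 1, and there is no ∂_3, so H_2 ≅ Z.

As a check, the Euler characteristic is 11 − 25 + 14 = 0, which agrees with 2 − 3 + 1 = 0.
(K is a triangulation of the disjoint union of the circle S^1 and the torus T^2.)

H_0 ≅ Z^2,  H_1 ≅ Z^3,  H_2 ≅ Z.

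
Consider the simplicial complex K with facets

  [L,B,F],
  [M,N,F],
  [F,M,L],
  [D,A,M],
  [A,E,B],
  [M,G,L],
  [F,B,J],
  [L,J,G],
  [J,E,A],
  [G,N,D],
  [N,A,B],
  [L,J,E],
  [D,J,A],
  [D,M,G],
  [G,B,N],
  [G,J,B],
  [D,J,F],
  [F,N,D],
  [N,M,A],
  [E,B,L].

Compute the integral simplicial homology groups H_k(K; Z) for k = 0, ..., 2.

Take the total order A < B < D < E < F < G < J < L < M < N on the vertex set. Then K (dimension 2) consists of the simplices:

  0-simplices (10): A, B, D, E, F, G, J, L, M, N
  1-simplices (30): AB, AD, AE, AJ, AM, AN, BE, BF, BG, BJ, BL, BN, DF, DG, DJ, DM, DN, EJ, EL, FJ, FL, FM, FN, GJ, GL, GM, GN, JL, LM, MN
  2-simplices (20): ABE, ABN, ADJ, ADM, AEJ, AMN, BEL, BFJ, BFL, BGJ, BGN, DFJ, DFN, DGM, DGN, EJL, FLM, FMN, GJL, GLM

Hence C_0 ≅ Z^10, C_1 ≅ Z^30, C_2 ≅ Z^20.

Boundary ∂_1: C_1 → C_0 is given by ∂[p,q] = [q] − [p]. For instance
  ∂GN = N − G.
This gives a 10×30 integer matrix of rank 9; reducing to Smith normal form yields diagonal entries (1,1,1,1,1,1,1,1,1).

∂_2: C_2 → C_1 acts by ∂[p,q,r] = [q,r] − [p,r] + [p,q]. For instance
  ∂DGM = GM − DM + DG,
  ∂AMN = MN − AN + AM.
The resulting 30×20 matrix has rank 20, and its Smith normal form has invariant factors (1,1,1,1,1,1,1,1,1,1,1,1,1,1,1,1,1,1,1,2).

Computing H_k = (kernel of ∂_k) / (image of ∂_{k+1}):

  H_0: rank C_0 − rank ∂_1 = 10 − 9 = 1, and the invariant factors of ∂_1 are all 1, so H_0 = Z.
  H_1: rank ker ∂_1 − rank ∂_2 = (30 − 9) − 20 = 1, and ∂_2 has invariant factor 2 > 1, so H_1 = Z ⊕ Z/2.
  H_2: rank ker ∂_2 − rank ∂_3 = (20 − 20) − 0 = 0, and there is no ∂_3, so H_2 = 0.

H_0 ≅ Z,  H_1 ≅ Z ⊕ Z/2,  H_2 = 0.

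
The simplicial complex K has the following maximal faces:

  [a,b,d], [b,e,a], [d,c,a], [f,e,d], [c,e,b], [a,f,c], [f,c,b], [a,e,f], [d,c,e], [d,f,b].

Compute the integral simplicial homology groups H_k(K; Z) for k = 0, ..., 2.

H_0 = Z,  H_1 = Z/2,  H_2 = 0.

K has 6 vertices, 15 edges, 10 triangles.
rank ∂_0 = 0, rank ∂_1 = 5 ⇒ b_0 = 6 − 0 − 5 = 1; all invariant factors of ∂_1 are 1 so no torsion. So H_0 ≅ Z.
rank ∂_1 = 5, rank ∂_2 = 10 ⇒ b_1 = 15 − 5 − 10 = 0; ∂_2 has invariant factor(s) [2] giving torsion. So H_1 ≅ Z/2.
rank ∂_2 = 10, rank ∂_3 = 0 ⇒ b_2 = 10 − 10 − 0 = 0. So H_2 ≅ 0.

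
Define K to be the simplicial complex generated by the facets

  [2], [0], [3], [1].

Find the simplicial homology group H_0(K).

We work with the vertex ordering 0 < 1 < 2 < 3. The simplices of K, each written with vertices in increasing order, are:

  0-simplices (4): [0], [1], [2], [3]

Hence C_0 ≅ Z^4.

Reading off H_k = ker ∂_k / im ∂_{k+1}:

  H_0: rank C_0 − rank ∂_1 = 4 − 0 = 4, and there is no ∂_1, so H_0 ≅ Z^4.

H_0 ≅ Z^4.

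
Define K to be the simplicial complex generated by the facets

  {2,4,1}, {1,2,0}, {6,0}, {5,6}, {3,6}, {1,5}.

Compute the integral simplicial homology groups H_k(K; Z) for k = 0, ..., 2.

H_0 ≅ Z,  H_1 ≅ Z,  H_2 = 0.

Take the total order 0 < 1 < 2 < 3 < 4 < 5 < 6 on the vertex set. Then K (dimension 2) consists of the simplices:

  0-simplices (7): [0], [1], [2], [3], [4], [5], [6]
  1-simplices (9): [0,1], [0,2], [0,6], [1,2], [1,4], [1,5], [2,4], [3,6], [5,6]
  2-simplices (2): [0,1,2], [1,2,4]

giving chain groups C_0 ≅ Z^7, C_1 ≅ Z^9, C_2 ≅ Z^2.

∂_1: C_1 → C_0 is given by ∂[p,q] = [q] − [p]. For instance
  ∂[5,6] = [6] − [5].
As a 7×9 matrix over Z this has rank 6, with invariant factors (1,1,1,1,1,1).

The boundary map ∂_2: C_2 → C_1 maps a triangle to the signed sum of its edges. For instance
  ∂[0,1,2] = [1,2] − [0,2] + [0,1],
  ∂[1,2,4] = [2,4] − [1,4] + [1,2].
The resulting 9×2 matrix has rank 2, and its Smith normal form has invariant factors (1,1).

From H_k ≅ ker(∂_k) / im(∂_{k+1}) we obtain:

  H_0: rank C_0 − rank ∂_1 = 7 − 6 = 1, and the invariant factors of ∂_1 are all 1, so H_0 = Z.
  H_1: rank ker ∂_1 − rank ∂_2 = (9 − 6) − 2 = 1, and the invariant factors of ∂_2 are all 1, so H_1 = Z.
  H_2: rank ker ∂_2 − rank ∂_3 = (2 − 2) − 0 = 0, and there is no ∂_3, so H_2 = 0.

As a check, the Euler characteristic is 7 − 9 + 2 = 0, which agrees with 1 − 1 + 0 = 0.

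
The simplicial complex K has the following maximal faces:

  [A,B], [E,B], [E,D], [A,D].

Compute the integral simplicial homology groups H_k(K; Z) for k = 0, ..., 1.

Fix the vertex order A < B < D < E and write every simplex with vertices in increasing order. Then dim K = 1 and the simplices of K are:

  0-simplices (4): A, B, D, E
  1-simplices (4): AB, AD, BE, DE

so the chain groups are C_0 ≅ Z^4, C_1 ≅ Z^4.

The boundary map ∂_1: C_1 → C_0 sends each edge [p,q] (with p < q) to q − p. For instance
  ∂AB = B − A.
The resulting 4×4 matrix has rank 3, and its Smith normal form has invariant factors (1,1,1).

Now H_k = ker ∂_k / im ∂_{k+1}, so:

  H_0: rank C_0 − rank ∂_1 = 4 − 3 = 1, and the invariant factors of ∂_1 are all 1, so H_0 = Z.
  H_1: rank ker ∂_1 − rank ∂_2 = (4 − 3) − 0 = 1, and there is no ∂_2, so H_1 = Z.

As a check, the Euler characteristic is 4 − 4 = 0, which agrees with 1 − 1 = 0.

H_0 ≅ Z,  H_1 ≅ Z.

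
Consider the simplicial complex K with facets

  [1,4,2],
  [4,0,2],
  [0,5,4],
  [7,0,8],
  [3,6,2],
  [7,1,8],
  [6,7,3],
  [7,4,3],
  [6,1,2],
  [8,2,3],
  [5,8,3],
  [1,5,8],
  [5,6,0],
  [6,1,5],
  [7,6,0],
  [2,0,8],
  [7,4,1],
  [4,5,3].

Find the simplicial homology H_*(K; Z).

K has 9 vertices, 27 edges, 18 triangles.
rank ∂_0 = 0, rank ∂_1 = 8 ⇒ b_0 = 9 − 0 − 8 = 1; all invariant factors of ∂_1 are 1 so no torsion. So H_0 ≅ Z.
rank ∂_1 = 8, rank ∂_2 = 17 ⇒ b_1 = 27 − 8 − 17 = 2; all invariant factors of ∂_2 are 1 so no torsion. So H_1 ≅ Z^2.
rank ∂_2 = 17, rank ∂_3 = 0 ⇒ b_2 = 18 − 17 − 0 = 1. So H_2 ≅ Z.

H_0 ≅ Z,  H_1 ≅ Z^2,  H_2 ≅ Z.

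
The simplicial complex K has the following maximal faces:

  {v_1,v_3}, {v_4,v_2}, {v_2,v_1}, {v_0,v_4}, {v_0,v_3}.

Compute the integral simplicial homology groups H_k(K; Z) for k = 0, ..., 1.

Take the total order v_0 < v_1 < v_2 < v_3 < v_4 on the vertex set. Then K (dimension 1) consists of the simplices:

  0-simplices (5): [v_0], [v_1], [v_2], [v_3], [v_4]
  1-simplices (5): [v_0,v_3], [v_0,v_4], [v_1,v_2], [v_1,v_3], [v_2,v_4]

Hence C_0 ≅ Z^5, C_1 ≅ Z^5.

∂_1: C_1 → C_0 is given by ∂[p,q] = [q] − [p]. For instance
  ∂[v_1,v_2] = [v_2] − [v_1].
As a 5×5 matrix over Z this has rank 4, with invariant factors (1,1,1,1).

Now H_k = ker ∂_k / im ∂_{k+1}, so:

  H_0: rank C_0 − rank ∂_1 = 5 − 4 = 1, and the invariant factors of ∂_1 are all 1, so H_0 = Z.
  H_1: rank ker ∂_1 − rank ∂_2 = (5 − 4) − 0 = 1, and there is no ∂_2, so H_1 = Z.

H_0 = Z,  H_1 = Z.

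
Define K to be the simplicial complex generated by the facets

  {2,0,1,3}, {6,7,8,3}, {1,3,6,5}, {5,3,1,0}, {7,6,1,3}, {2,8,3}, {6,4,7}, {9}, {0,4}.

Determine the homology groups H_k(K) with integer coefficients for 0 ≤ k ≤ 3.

Fix the vertex order 0 < 1 < 2 < 3 < 4 < 5 < 6 < 7 < 8 < 9 and write every simplex with vertices in increasing order. Then dim K = 3 and the simplices of K are:

  0-simplices (10): [0], [1], [2], [3], [4], [5], [6], [7], [8], [9]
  1-simplices (22): [0,1], [0,2], [0,3], [0,4], [0,5], [1,2], [1,3], [1,5], [1,6], [1,7], [2,3], [2,8], [3,5], [3,6], [3,7], [3,8], [4,6], [4,7], [5,6], [6,7], [6,8], [7,8]
  2-simplices (18): [0,1,2], [0,1,3], [0,1,5], [0,2,3], [0,3,5], [1,2,3], [1,3,5], [1,3,6], [1,3,7], [1,5,6], [1,6,7], [2,3,8], [3,5,6], [3,6,7], [3,6,8], [3,7,8], [4,6,7], [6,7,8]
  3-simplices (5): [0,1,2,3], [0,1,3,5], [1,3,5,6], [1,3,6,7], [3,6,7,8]

Hence C_0 ≅ Z^10, C_1 ≅ Z^22, C_2 ≅ Z^18, C_3 ≅ Z^5.

Boundary ∂_1: C_1 → C_0 is given by ∂[p,q] = [q] − [p]. For instance
  ∂[7,8] = [8] − [7].
The resulting 10×22 matrix has rank 8, and its Smith normal form has invariant factors (1,1,1,1,1,1,1,1).

Boundary ∂_2: C_2 → C_1 maps a triangle to the signed sum of its edges. For instance
  ∂[1,3,6] = [3,6] − [1,6] + [1,3],
  ∂[0,1,2] = [1,2] − [0,2] + [0,1].
As a 22×18 matrix over Z this has rank 13, with invariant factors (1,1,1,1,1,1,1,1,1,1,1,1,1).

∂_3: C_3 → C_2 sends each 3-simplex σ to the alternating sum Σ_i (−1)^i (σ with its i-th vertex removed). For instance
  ∂[0,1,2,3] = [1,2,3] − [0,2,3] + [0,1,3] − [0,1,2],
  ∂[1,3,6,7] = [3,6,7] − [1,6,7] + [1,3,7] − [1,3,6].
The 18×5 boundary matrix has rank 5 and Smith normal form diag(1,1,1,1,1).

Reading off H_k = ker ∂_k / im ∂_{k+1}:

  H_0: rank C_0 − rank ∂_1 = 10 − 8 = 2, and the invariant factors of ∂_1 are all 1, so H_0 ≅ Z^2.
  H_1: rank ker ∂_1 − rank ∂_2 = (22 − 8) − 13 = 1, and the invariant factors of ∂_2 are all 1, so H_1 ≅ Z.
  H_2: rank ker ∂_2 − rank ∂_3 = (18 − 13) − 5 = 0, and the invariant factors of ∂_3 are all 1, so H_2 ≅ 0.
  H_3: rank ker ∂_3 − rank ∂_4 = (5 − 5) − 0 = 0, and there is no ∂_4, so H_3 ≅ 0.

As a check, the Euler characteristic is 10 − 22 + 18 − 5 = 1, which agrees with 2 − 1 + 0 − 0 = 1.

H_0 ≅ Z^2,  H_1 ≅ Z,  H_2 = 0,  H_3 = 0.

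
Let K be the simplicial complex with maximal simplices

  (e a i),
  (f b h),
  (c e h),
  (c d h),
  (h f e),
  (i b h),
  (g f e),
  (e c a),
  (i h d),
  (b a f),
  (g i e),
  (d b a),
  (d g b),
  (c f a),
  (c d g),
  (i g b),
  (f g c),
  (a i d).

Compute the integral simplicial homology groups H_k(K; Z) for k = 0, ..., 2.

H_0 ≅ Z,  H_1 ≅ Z × Z/2,  H_2 = 0.

Order the vertices as a < b < c < d < e < f < g < h < i. Listing each simplex with vertices in this order, K has dimension 2 with simplices:

  0-simplices (9): a, b, c, d, e, f, g, h, i
  1-simplices (27): ab, ac, ad, ae, af, ai, bd, bf, bg, bh, bi, cd, ce, cf, cg, ch, dg, dh, di, ef, eg, eh, ei, fg, fh, gi, hi
  2-simplices (18): abd, abf, ace, acf, adi, aei, bdg, bfh, bgi, bhi, cdg, cdh, ceh, cfg, dhi, efg, efh, egi

giving chain groups C_0 ≅ Z^9, C_1 ≅ Z^27, C_2 ≅ Z^18.

The boundary map ∂_1: C_1 → C_0 maps an edge to its endpoints' difference, ∂[p,q] = q − p. For instance
  ∂af = f − a.
The resulting 9×27 matrix has rank 8, and its Smith normal form has invariant factors (1,1,1,1,1,1,1,1).

The boundary map ∂_2: C_2 → C_1 maps a triangle to the signed sum of its edges. For instance
  ∂ceh = eh − ch + ce,
  ∂ace = ce − ae + ac.
As a 27×18 matrix over Z this has rank 18, with invariant factors (1,1,1,1,1,1,1,1,1,1,1,1,1,1,1,1,1,2).

Reading off H_k = ker ∂_k / im ∂_{k+1}:

  H_0: rank C_0 − rank ∂_1 = 9 − 8 = 1, and the invariant factors of ∂_1 are all 1, so H_0 ≅ Z.
  H_1: rank ker ∂_1 − rank ∂_2 = (27 − 8) − 18 = 1, and ∂_2 has invariant factor 2 > 1, so H_1 ≅ Z × Z/2.
  H_2: rank ker ∂_2 − rank ∂_3 = (18 − 18) − 0 = 0, and there is no ∂_3, so H_2 ≅ 0.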